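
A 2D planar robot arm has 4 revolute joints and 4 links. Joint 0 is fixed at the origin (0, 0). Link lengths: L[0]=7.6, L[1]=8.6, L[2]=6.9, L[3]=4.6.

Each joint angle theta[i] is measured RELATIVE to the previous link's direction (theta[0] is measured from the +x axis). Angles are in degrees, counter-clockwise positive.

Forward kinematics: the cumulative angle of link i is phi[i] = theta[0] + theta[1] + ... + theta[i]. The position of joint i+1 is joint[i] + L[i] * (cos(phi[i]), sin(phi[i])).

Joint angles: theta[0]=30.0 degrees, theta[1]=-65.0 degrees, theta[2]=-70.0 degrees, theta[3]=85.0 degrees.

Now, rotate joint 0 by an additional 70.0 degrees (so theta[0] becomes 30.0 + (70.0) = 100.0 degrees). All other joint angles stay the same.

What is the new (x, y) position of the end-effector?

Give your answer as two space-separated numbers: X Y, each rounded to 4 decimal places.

joint[0] = (0.0000, 0.0000)  (base)
link 0: phi[0] = 100 = 100 deg
  cos(100 deg) = -0.1736, sin(100 deg) = 0.9848
  joint[1] = (0.0000, 0.0000) + 7.6 * (-0.1736, 0.9848) = (0.0000 + -1.3197, 0.0000 + 7.4845) = (-1.3197, 7.4845)
link 1: phi[1] = 100 + -65 = 35 deg
  cos(35 deg) = 0.8192, sin(35 deg) = 0.5736
  joint[2] = (-1.3197, 7.4845) + 8.6 * (0.8192, 0.5736) = (-1.3197 + 7.0447, 7.4845 + 4.9328) = (5.7250, 12.4173)
link 2: phi[2] = 100 + -65 + -70 = -35 deg
  cos(-35 deg) = 0.8192, sin(-35 deg) = -0.5736
  joint[3] = (5.7250, 12.4173) + 6.9 * (0.8192, -0.5736) = (5.7250 + 5.6521, 12.4173 + -3.9577) = (11.3771, 8.4596)
link 3: phi[3] = 100 + -65 + -70 + 85 = 50 deg
  cos(50 deg) = 0.6428, sin(50 deg) = 0.7660
  joint[4] = (11.3771, 8.4596) + 4.6 * (0.6428, 0.7660) = (11.3771 + 2.9568, 8.4596 + 3.5238) = (14.3340, 11.9834)
End effector: (14.3340, 11.9834)

Answer: 14.3340 11.9834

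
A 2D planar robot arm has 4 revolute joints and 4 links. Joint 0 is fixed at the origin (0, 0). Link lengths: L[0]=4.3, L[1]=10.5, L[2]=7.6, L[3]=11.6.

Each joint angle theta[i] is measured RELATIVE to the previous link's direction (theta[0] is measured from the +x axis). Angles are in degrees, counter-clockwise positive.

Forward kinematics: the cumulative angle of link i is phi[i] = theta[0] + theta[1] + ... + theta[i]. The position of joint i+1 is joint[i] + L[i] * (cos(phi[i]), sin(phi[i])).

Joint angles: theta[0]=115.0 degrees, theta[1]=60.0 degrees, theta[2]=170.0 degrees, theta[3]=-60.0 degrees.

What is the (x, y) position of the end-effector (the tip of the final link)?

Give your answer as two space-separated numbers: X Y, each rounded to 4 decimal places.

joint[0] = (0.0000, 0.0000)  (base)
link 0: phi[0] = 115 = 115 deg
  cos(115 deg) = -0.4226, sin(115 deg) = 0.9063
  joint[1] = (0.0000, 0.0000) + 4.3 * (-0.4226, 0.9063) = (0.0000 + -1.8173, 0.0000 + 3.8971) = (-1.8173, 3.8971)
link 1: phi[1] = 115 + 60 = 175 deg
  cos(175 deg) = -0.9962, sin(175 deg) = 0.0872
  joint[2] = (-1.8173, 3.8971) + 10.5 * (-0.9962, 0.0872) = (-1.8173 + -10.4600, 3.8971 + 0.9151) = (-12.2773, 4.8123)
link 2: phi[2] = 115 + 60 + 170 = 345 deg
  cos(345 deg) = 0.9659, sin(345 deg) = -0.2588
  joint[3] = (-12.2773, 4.8123) + 7.6 * (0.9659, -0.2588) = (-12.2773 + 7.3410, 4.8123 + -1.9670) = (-4.9363, 2.8452)
link 3: phi[3] = 115 + 60 + 170 + -60 = 285 deg
  cos(285 deg) = 0.2588, sin(285 deg) = -0.9659
  joint[4] = (-4.9363, 2.8452) + 11.6 * (0.2588, -0.9659) = (-4.9363 + 3.0023, 2.8452 + -11.2047) = (-1.9340, -8.3595)
End effector: (-1.9340, -8.3595)

Answer: -1.9340 -8.3595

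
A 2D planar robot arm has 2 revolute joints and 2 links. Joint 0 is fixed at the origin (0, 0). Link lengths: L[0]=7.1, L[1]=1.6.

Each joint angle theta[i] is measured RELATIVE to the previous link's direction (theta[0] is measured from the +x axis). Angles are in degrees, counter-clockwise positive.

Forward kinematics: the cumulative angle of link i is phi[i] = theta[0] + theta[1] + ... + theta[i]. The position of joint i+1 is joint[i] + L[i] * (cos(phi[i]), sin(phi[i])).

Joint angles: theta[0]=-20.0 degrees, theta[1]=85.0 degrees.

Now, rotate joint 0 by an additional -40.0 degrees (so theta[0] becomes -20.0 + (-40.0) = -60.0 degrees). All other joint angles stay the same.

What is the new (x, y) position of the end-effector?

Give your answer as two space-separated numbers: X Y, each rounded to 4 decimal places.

Answer: 5.0001 -5.4726

Derivation:
joint[0] = (0.0000, 0.0000)  (base)
link 0: phi[0] = -60 = -60 deg
  cos(-60 deg) = 0.5000, sin(-60 deg) = -0.8660
  joint[1] = (0.0000, 0.0000) + 7.1 * (0.5000, -0.8660) = (0.0000 + 3.5500, 0.0000 + -6.1488) = (3.5500, -6.1488)
link 1: phi[1] = -60 + 85 = 25 deg
  cos(25 deg) = 0.9063, sin(25 deg) = 0.4226
  joint[2] = (3.5500, -6.1488) + 1.6 * (0.9063, 0.4226) = (3.5500 + 1.4501, -6.1488 + 0.6762) = (5.0001, -5.4726)
End effector: (5.0001, -5.4726)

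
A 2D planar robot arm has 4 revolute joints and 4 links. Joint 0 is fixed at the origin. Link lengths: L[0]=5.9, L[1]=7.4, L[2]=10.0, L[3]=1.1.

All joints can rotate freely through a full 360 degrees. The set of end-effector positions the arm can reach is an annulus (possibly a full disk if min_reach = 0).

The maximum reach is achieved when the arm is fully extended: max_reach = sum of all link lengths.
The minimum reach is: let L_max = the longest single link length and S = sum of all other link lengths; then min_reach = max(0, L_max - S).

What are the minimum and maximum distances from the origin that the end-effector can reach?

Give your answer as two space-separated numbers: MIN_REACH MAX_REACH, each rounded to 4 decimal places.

Answer: 0.0000 24.4000

Derivation:
Link lengths: [5.9, 7.4, 10.0, 1.1]
max_reach = 5.9 + 7.4 + 10 + 1.1 = 24.4
L_max = max([5.9, 7.4, 10.0, 1.1]) = 10
S (sum of others) = 24.4 - 10 = 14.4
min_reach = max(0, 10 - 14.4) = max(0, -4.4) = 0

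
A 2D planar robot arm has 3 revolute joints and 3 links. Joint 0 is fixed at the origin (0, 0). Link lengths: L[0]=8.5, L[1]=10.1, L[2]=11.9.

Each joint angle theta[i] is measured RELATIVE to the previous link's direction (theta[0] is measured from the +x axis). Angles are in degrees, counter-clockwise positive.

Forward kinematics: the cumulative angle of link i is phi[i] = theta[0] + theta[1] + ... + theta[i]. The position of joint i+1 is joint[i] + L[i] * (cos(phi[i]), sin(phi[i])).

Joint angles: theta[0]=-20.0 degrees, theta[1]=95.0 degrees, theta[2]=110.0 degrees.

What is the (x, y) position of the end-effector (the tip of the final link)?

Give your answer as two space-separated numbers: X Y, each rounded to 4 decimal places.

Answer: -1.2533 5.8115

Derivation:
joint[0] = (0.0000, 0.0000)  (base)
link 0: phi[0] = -20 = -20 deg
  cos(-20 deg) = 0.9397, sin(-20 deg) = -0.3420
  joint[1] = (0.0000, 0.0000) + 8.5 * (0.9397, -0.3420) = (0.0000 + 7.9874, 0.0000 + -2.9072) = (7.9874, -2.9072)
link 1: phi[1] = -20 + 95 = 75 deg
  cos(75 deg) = 0.2588, sin(75 deg) = 0.9659
  joint[2] = (7.9874, -2.9072) + 10.1 * (0.2588, 0.9659) = (7.9874 + 2.6141, -2.9072 + 9.7559) = (10.6015, 6.8487)
link 2: phi[2] = -20 + 95 + 110 = 185 deg
  cos(185 deg) = -0.9962, sin(185 deg) = -0.0872
  joint[3] = (10.6015, 6.8487) + 11.9 * (-0.9962, -0.0872) = (10.6015 + -11.8547, 6.8487 + -1.0372) = (-1.2533, 5.8115)
End effector: (-1.2533, 5.8115)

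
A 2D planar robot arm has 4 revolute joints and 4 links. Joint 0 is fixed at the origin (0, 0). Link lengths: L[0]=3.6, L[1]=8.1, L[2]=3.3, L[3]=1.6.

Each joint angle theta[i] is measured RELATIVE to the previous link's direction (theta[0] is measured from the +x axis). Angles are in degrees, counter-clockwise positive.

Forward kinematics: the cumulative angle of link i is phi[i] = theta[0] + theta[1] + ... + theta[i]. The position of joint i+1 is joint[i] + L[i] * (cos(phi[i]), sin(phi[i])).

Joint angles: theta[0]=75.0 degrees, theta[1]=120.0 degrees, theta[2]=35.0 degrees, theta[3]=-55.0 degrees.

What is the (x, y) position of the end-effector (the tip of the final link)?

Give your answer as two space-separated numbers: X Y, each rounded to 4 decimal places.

Answer: -10.6074 -1.0076

Derivation:
joint[0] = (0.0000, 0.0000)  (base)
link 0: phi[0] = 75 = 75 deg
  cos(75 deg) = 0.2588, sin(75 deg) = 0.9659
  joint[1] = (0.0000, 0.0000) + 3.6 * (0.2588, 0.9659) = (0.0000 + 0.9317, 0.0000 + 3.4773) = (0.9317, 3.4773)
link 1: phi[1] = 75 + 120 = 195 deg
  cos(195 deg) = -0.9659, sin(195 deg) = -0.2588
  joint[2] = (0.9317, 3.4773) + 8.1 * (-0.9659, -0.2588) = (0.9317 + -7.8240, 3.4773 + -2.0964) = (-6.8923, 1.3809)
link 2: phi[2] = 75 + 120 + 35 = 230 deg
  cos(230 deg) = -0.6428, sin(230 deg) = -0.7660
  joint[3] = (-6.8923, 1.3809) + 3.3 * (-0.6428, -0.7660) = (-6.8923 + -2.1212, 1.3809 + -2.5279) = (-9.0134, -1.1470)
link 3: phi[3] = 75 + 120 + 35 + -55 = 175 deg
  cos(175 deg) = -0.9962, sin(175 deg) = 0.0872
  joint[4] = (-9.0134, -1.1470) + 1.6 * (-0.9962, 0.0872) = (-9.0134 + -1.5939, -1.1470 + 0.1394) = (-10.6074, -1.0076)
End effector: (-10.6074, -1.0076)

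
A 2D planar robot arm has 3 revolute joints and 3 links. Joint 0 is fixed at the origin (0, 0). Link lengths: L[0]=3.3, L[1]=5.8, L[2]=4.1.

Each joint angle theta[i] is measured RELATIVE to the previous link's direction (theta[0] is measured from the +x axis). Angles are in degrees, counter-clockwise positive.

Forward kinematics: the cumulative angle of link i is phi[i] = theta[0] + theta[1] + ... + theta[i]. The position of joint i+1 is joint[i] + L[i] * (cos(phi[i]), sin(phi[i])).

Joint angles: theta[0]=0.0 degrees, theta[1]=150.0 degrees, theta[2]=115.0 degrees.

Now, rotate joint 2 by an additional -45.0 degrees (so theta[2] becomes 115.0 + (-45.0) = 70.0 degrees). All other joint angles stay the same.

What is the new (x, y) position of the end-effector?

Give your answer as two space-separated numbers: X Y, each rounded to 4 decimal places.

Answer: -4.8637 0.2646

Derivation:
joint[0] = (0.0000, 0.0000)  (base)
link 0: phi[0] = 0 = 0 deg
  cos(0 deg) = 1.0000, sin(0 deg) = 0.0000
  joint[1] = (0.0000, 0.0000) + 3.3 * (1.0000, 0.0000) = (0.0000 + 3.3000, 0.0000 + 0.0000) = (3.3000, 0.0000)
link 1: phi[1] = 0 + 150 = 150 deg
  cos(150 deg) = -0.8660, sin(150 deg) = 0.5000
  joint[2] = (3.3000, 0.0000) + 5.8 * (-0.8660, 0.5000) = (3.3000 + -5.0229, 0.0000 + 2.9000) = (-1.7229, 2.9000)
link 2: phi[2] = 0 + 150 + 70 = 220 deg
  cos(220 deg) = -0.7660, sin(220 deg) = -0.6428
  joint[3] = (-1.7229, 2.9000) + 4.1 * (-0.7660, -0.6428) = (-1.7229 + -3.1408, 2.9000 + -2.6354) = (-4.8637, 0.2646)
End effector: (-4.8637, 0.2646)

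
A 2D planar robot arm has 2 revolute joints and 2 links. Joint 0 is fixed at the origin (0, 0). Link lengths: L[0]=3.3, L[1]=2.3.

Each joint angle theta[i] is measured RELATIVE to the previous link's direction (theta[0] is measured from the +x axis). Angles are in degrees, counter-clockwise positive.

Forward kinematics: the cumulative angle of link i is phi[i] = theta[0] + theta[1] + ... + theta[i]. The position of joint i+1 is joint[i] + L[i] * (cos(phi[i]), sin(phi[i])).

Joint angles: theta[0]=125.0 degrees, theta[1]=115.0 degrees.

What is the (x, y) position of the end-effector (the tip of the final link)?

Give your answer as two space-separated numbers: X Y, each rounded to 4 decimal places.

joint[0] = (0.0000, 0.0000)  (base)
link 0: phi[0] = 125 = 125 deg
  cos(125 deg) = -0.5736, sin(125 deg) = 0.8192
  joint[1] = (0.0000, 0.0000) + 3.3 * (-0.5736, 0.8192) = (0.0000 + -1.8928, 0.0000 + 2.7032) = (-1.8928, 2.7032)
link 1: phi[1] = 125 + 115 = 240 deg
  cos(240 deg) = -0.5000, sin(240 deg) = -0.8660
  joint[2] = (-1.8928, 2.7032) + 2.3 * (-0.5000, -0.8660) = (-1.8928 + -1.1500, 2.7032 + -1.9919) = (-3.0428, 0.7113)
End effector: (-3.0428, 0.7113)

Answer: -3.0428 0.7113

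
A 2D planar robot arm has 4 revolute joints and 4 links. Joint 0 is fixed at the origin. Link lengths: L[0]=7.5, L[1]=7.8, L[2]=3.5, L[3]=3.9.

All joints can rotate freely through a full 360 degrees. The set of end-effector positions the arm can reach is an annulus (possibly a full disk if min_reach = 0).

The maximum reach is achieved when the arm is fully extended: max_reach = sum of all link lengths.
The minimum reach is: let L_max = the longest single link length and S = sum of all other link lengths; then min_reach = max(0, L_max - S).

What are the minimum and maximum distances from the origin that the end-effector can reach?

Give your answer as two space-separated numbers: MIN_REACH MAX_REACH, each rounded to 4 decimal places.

Link lengths: [7.5, 7.8, 3.5, 3.9]
max_reach = 7.5 + 7.8 + 3.5 + 3.9 = 22.7
L_max = max([7.5, 7.8, 3.5, 3.9]) = 7.8
S (sum of others) = 22.7 - 7.8 = 14.9
min_reach = max(0, 7.8 - 14.9) = max(0, -7.1) = 0

Answer: 0.0000 22.7000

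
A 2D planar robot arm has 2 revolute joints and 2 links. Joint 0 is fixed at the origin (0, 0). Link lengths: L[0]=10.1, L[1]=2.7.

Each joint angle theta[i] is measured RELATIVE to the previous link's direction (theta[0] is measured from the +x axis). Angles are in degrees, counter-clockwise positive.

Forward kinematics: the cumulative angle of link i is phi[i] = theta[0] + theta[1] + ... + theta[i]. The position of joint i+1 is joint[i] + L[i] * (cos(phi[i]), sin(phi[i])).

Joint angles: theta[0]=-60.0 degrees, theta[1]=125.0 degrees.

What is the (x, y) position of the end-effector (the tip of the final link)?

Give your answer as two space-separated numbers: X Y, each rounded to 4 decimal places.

joint[0] = (0.0000, 0.0000)  (base)
link 0: phi[0] = -60 = -60 deg
  cos(-60 deg) = 0.5000, sin(-60 deg) = -0.8660
  joint[1] = (0.0000, 0.0000) + 10.1 * (0.5000, -0.8660) = (0.0000 + 5.0500, 0.0000 + -8.7469) = (5.0500, -8.7469)
link 1: phi[1] = -60 + 125 = 65 deg
  cos(65 deg) = 0.4226, sin(65 deg) = 0.9063
  joint[2] = (5.0500, -8.7469) + 2.7 * (0.4226, 0.9063) = (5.0500 + 1.1411, -8.7469 + 2.4470) = (6.1911, -6.2998)
End effector: (6.1911, -6.2998)

Answer: 6.1911 -6.2998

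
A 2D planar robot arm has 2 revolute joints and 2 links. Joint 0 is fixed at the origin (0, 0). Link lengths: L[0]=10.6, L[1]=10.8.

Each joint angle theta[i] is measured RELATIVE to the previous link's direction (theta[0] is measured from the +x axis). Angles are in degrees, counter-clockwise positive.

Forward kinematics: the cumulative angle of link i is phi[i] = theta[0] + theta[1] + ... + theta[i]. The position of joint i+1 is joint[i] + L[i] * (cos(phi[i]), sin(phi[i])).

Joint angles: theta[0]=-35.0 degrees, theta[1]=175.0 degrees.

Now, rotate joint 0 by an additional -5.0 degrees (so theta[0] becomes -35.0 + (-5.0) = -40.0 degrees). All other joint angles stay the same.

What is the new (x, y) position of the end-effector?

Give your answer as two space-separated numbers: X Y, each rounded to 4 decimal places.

Answer: 0.4833 0.8232

Derivation:
joint[0] = (0.0000, 0.0000)  (base)
link 0: phi[0] = -40 = -40 deg
  cos(-40 deg) = 0.7660, sin(-40 deg) = -0.6428
  joint[1] = (0.0000, 0.0000) + 10.6 * (0.7660, -0.6428) = (0.0000 + 8.1201, 0.0000 + -6.8135) = (8.1201, -6.8135)
link 1: phi[1] = -40 + 175 = 135 deg
  cos(135 deg) = -0.7071, sin(135 deg) = 0.7071
  joint[2] = (8.1201, -6.8135) + 10.8 * (-0.7071, 0.7071) = (8.1201 + -7.6368, -6.8135 + 7.6368) = (0.4833, 0.8232)
End effector: (0.4833, 0.8232)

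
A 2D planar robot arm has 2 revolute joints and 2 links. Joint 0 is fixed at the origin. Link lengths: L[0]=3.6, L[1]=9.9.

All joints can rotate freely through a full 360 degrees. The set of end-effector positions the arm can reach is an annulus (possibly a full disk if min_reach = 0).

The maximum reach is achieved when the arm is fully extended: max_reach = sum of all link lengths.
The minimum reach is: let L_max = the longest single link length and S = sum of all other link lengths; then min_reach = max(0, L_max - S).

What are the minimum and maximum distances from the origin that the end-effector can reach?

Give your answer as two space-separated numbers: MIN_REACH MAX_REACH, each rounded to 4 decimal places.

Answer: 6.3000 13.5000

Derivation:
Link lengths: [3.6, 9.9]
max_reach = 3.6 + 9.9 = 13.5
L_max = max([3.6, 9.9]) = 9.9
S (sum of others) = 13.5 - 9.9 = 3.6
min_reach = max(0, 9.9 - 3.6) = max(0, 6.3) = 6.3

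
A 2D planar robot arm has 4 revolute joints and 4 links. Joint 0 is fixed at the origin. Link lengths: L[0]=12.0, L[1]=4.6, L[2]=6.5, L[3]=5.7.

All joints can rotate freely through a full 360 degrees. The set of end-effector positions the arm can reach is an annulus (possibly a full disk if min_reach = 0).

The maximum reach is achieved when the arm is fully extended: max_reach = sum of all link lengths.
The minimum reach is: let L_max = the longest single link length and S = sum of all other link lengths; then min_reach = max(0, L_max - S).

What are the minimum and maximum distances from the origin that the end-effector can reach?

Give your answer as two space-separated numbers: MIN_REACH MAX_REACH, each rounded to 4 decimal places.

Link lengths: [12.0, 4.6, 6.5, 5.7]
max_reach = 12 + 4.6 + 6.5 + 5.7 = 28.8
L_max = max([12.0, 4.6, 6.5, 5.7]) = 12
S (sum of others) = 28.8 - 12 = 16.8
min_reach = max(0, 12 - 16.8) = max(0, -4.8) = 0

Answer: 0.0000 28.8000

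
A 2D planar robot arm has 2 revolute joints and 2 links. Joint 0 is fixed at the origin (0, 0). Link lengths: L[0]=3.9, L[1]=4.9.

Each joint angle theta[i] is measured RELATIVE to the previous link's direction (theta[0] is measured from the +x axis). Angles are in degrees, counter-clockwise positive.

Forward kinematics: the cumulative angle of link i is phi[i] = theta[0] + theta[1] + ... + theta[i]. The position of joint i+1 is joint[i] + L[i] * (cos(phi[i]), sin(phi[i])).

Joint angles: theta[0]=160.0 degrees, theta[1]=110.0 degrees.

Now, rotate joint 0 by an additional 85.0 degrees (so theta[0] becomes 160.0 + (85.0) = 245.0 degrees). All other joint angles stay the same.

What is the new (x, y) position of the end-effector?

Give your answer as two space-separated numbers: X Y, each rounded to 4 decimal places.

Answer: 3.2331 -3.9617

Derivation:
joint[0] = (0.0000, 0.0000)  (base)
link 0: phi[0] = 245 = 245 deg
  cos(245 deg) = -0.4226, sin(245 deg) = -0.9063
  joint[1] = (0.0000, 0.0000) + 3.9 * (-0.4226, -0.9063) = (0.0000 + -1.6482, 0.0000 + -3.5346) = (-1.6482, -3.5346)
link 1: phi[1] = 245 + 110 = 355 deg
  cos(355 deg) = 0.9962, sin(355 deg) = -0.0872
  joint[2] = (-1.6482, -3.5346) + 4.9 * (0.9962, -0.0872) = (-1.6482 + 4.8814, -3.5346 + -0.4271) = (3.2331, -3.9617)
End effector: (3.2331, -3.9617)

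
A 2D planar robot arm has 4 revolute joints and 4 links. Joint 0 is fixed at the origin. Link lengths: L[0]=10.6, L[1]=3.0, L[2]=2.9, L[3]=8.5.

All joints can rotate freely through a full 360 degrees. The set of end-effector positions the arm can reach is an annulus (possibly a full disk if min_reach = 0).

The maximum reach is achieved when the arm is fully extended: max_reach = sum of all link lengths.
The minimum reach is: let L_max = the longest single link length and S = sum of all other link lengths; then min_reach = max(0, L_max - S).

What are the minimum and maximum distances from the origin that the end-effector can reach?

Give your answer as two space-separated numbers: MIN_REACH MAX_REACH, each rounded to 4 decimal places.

Answer: 0.0000 25.0000

Derivation:
Link lengths: [10.6, 3.0, 2.9, 8.5]
max_reach = 10.6 + 3 + 2.9 + 8.5 = 25
L_max = max([10.6, 3.0, 2.9, 8.5]) = 10.6
S (sum of others) = 25 - 10.6 = 14.4
min_reach = max(0, 10.6 - 14.4) = max(0, -3.8) = 0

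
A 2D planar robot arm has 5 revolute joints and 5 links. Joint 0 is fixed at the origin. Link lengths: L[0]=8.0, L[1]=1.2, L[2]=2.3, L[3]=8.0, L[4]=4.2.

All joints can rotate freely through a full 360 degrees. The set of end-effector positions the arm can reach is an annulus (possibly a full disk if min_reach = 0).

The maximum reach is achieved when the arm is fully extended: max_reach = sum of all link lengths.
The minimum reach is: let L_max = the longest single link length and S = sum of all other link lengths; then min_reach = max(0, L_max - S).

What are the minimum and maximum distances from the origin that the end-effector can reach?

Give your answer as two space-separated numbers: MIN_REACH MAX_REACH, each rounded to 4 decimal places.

Answer: 0.0000 23.7000

Derivation:
Link lengths: [8.0, 1.2, 2.3, 8.0, 4.2]
max_reach = 8 + 1.2 + 2.3 + 8 + 4.2 = 23.7
L_max = max([8.0, 1.2, 2.3, 8.0, 4.2]) = 8
S (sum of others) = 23.7 - 8 = 15.7
min_reach = max(0, 8 - 15.7) = max(0, -7.7) = 0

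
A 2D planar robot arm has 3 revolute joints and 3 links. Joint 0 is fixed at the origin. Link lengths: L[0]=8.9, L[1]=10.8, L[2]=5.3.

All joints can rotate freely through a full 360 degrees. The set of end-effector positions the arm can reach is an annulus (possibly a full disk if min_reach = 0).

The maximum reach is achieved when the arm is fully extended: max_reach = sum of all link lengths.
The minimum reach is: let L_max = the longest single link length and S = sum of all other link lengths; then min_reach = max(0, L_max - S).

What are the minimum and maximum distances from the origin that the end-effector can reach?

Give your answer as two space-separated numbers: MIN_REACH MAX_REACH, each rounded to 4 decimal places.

Answer: 0.0000 25.0000

Derivation:
Link lengths: [8.9, 10.8, 5.3]
max_reach = 8.9 + 10.8 + 5.3 = 25
L_max = max([8.9, 10.8, 5.3]) = 10.8
S (sum of others) = 25 - 10.8 = 14.2
min_reach = max(0, 10.8 - 14.2) = max(0, -3.4) = 0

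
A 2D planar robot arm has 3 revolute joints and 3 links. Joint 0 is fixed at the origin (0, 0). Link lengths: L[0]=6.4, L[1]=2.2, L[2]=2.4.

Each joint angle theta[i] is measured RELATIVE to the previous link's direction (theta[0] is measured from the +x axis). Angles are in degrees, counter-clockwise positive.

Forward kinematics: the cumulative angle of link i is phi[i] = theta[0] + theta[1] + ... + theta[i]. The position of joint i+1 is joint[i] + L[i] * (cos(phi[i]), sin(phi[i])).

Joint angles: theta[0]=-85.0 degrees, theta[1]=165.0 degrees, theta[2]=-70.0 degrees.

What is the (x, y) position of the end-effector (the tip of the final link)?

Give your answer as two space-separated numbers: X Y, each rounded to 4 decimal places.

Answer: 3.3034 -3.7923

Derivation:
joint[0] = (0.0000, 0.0000)  (base)
link 0: phi[0] = -85 = -85 deg
  cos(-85 deg) = 0.0872, sin(-85 deg) = -0.9962
  joint[1] = (0.0000, 0.0000) + 6.4 * (0.0872, -0.9962) = (0.0000 + 0.5578, 0.0000 + -6.3756) = (0.5578, -6.3756)
link 1: phi[1] = -85 + 165 = 80 deg
  cos(80 deg) = 0.1736, sin(80 deg) = 0.9848
  joint[2] = (0.5578, -6.3756) + 2.2 * (0.1736, 0.9848) = (0.5578 + 0.3820, -6.3756 + 2.1666) = (0.9398, -4.2091)
link 2: phi[2] = -85 + 165 + -70 = 10 deg
  cos(10 deg) = 0.9848, sin(10 deg) = 0.1736
  joint[3] = (0.9398, -4.2091) + 2.4 * (0.9848, 0.1736) = (0.9398 + 2.3635, -4.2091 + 0.4168) = (3.3034, -3.7923)
End effector: (3.3034, -3.7923)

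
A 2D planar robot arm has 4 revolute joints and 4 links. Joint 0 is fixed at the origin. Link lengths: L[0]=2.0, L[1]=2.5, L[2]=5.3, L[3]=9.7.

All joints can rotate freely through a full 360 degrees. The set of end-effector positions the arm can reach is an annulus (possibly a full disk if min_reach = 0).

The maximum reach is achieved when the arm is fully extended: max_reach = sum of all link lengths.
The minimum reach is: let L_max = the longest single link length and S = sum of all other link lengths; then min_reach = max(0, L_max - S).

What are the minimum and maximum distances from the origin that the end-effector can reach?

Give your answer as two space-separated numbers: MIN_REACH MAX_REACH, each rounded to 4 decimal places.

Link lengths: [2.0, 2.5, 5.3, 9.7]
max_reach = 2 + 2.5 + 5.3 + 9.7 = 19.5
L_max = max([2.0, 2.5, 5.3, 9.7]) = 9.7
S (sum of others) = 19.5 - 9.7 = 9.8
min_reach = max(0, 9.7 - 9.8) = max(0, -0.1) = 0

Answer: 0.0000 19.5000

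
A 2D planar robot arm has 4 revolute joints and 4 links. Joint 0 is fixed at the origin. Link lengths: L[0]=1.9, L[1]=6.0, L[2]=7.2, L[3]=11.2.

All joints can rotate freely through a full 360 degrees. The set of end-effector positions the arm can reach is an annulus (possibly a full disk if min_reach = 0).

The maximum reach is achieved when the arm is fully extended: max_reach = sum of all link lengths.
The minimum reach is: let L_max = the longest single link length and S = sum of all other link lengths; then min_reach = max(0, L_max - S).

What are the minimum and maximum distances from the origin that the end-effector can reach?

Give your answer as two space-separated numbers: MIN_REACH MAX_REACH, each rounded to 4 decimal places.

Answer: 0.0000 26.3000

Derivation:
Link lengths: [1.9, 6.0, 7.2, 11.2]
max_reach = 1.9 + 6 + 7.2 + 11.2 = 26.3
L_max = max([1.9, 6.0, 7.2, 11.2]) = 11.2
S (sum of others) = 26.3 - 11.2 = 15.1
min_reach = max(0, 11.2 - 15.1) = max(0, -3.9) = 0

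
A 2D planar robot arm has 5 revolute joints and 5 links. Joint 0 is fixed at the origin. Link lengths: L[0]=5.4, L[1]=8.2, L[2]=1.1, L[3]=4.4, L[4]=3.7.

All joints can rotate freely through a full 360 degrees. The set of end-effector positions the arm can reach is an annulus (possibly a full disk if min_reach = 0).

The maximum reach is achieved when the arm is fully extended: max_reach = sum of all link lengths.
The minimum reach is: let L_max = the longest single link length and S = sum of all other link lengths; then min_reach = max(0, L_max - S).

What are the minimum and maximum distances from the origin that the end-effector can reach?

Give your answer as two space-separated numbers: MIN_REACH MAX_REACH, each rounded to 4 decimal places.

Link lengths: [5.4, 8.2, 1.1, 4.4, 3.7]
max_reach = 5.4 + 8.2 + 1.1 + 4.4 + 3.7 = 22.8
L_max = max([5.4, 8.2, 1.1, 4.4, 3.7]) = 8.2
S (sum of others) = 22.8 - 8.2 = 14.6
min_reach = max(0, 8.2 - 14.6) = max(0, -6.4) = 0

Answer: 0.0000 22.8000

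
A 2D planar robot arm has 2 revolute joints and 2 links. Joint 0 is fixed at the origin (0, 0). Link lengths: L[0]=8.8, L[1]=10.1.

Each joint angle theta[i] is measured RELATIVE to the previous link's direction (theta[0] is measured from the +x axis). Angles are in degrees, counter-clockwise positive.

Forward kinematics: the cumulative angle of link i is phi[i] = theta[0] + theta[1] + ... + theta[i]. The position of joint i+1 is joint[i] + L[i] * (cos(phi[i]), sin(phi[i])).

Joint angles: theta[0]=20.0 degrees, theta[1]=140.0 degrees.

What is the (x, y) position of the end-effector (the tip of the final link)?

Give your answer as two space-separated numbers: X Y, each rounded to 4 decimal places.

joint[0] = (0.0000, 0.0000)  (base)
link 0: phi[0] = 20 = 20 deg
  cos(20 deg) = 0.9397, sin(20 deg) = 0.3420
  joint[1] = (0.0000, 0.0000) + 8.8 * (0.9397, 0.3420) = (0.0000 + 8.2693, 0.0000 + 3.0098) = (8.2693, 3.0098)
link 1: phi[1] = 20 + 140 = 160 deg
  cos(160 deg) = -0.9397, sin(160 deg) = 0.3420
  joint[2] = (8.2693, 3.0098) + 10.1 * (-0.9397, 0.3420) = (8.2693 + -9.4909, 3.0098 + 3.4544) = (-1.2216, 6.4642)
End effector: (-1.2216, 6.4642)

Answer: -1.2216 6.4642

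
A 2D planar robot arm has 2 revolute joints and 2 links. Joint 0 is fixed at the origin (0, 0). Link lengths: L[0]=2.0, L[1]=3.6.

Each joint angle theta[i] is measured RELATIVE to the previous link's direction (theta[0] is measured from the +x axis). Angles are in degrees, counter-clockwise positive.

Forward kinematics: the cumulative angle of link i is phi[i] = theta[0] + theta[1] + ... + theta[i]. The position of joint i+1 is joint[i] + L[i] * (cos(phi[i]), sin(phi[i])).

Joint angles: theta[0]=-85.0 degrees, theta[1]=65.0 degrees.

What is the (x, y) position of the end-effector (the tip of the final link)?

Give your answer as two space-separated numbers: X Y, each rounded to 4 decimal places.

Answer: 3.5572 -3.2237

Derivation:
joint[0] = (0.0000, 0.0000)  (base)
link 0: phi[0] = -85 = -85 deg
  cos(-85 deg) = 0.0872, sin(-85 deg) = -0.9962
  joint[1] = (0.0000, 0.0000) + 2 * (0.0872, -0.9962) = (0.0000 + 0.1743, 0.0000 + -1.9924) = (0.1743, -1.9924)
link 1: phi[1] = -85 + 65 = -20 deg
  cos(-20 deg) = 0.9397, sin(-20 deg) = -0.3420
  joint[2] = (0.1743, -1.9924) + 3.6 * (0.9397, -0.3420) = (0.1743 + 3.3829, -1.9924 + -1.2313) = (3.5572, -3.2237)
End effector: (3.5572, -3.2237)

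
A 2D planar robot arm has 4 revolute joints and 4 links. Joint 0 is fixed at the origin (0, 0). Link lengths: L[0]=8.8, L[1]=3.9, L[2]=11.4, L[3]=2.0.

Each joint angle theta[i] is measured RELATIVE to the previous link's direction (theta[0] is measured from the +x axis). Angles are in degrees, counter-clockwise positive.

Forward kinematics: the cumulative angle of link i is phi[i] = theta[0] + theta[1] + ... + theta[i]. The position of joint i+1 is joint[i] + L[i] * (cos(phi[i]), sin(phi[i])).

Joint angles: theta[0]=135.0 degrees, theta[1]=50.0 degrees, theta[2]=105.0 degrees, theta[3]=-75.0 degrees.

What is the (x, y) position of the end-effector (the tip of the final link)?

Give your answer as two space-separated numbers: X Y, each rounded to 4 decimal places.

joint[0] = (0.0000, 0.0000)  (base)
link 0: phi[0] = 135 = 135 deg
  cos(135 deg) = -0.7071, sin(135 deg) = 0.7071
  joint[1] = (0.0000, 0.0000) + 8.8 * (-0.7071, 0.7071) = (0.0000 + -6.2225, 0.0000 + 6.2225) = (-6.2225, 6.2225)
link 1: phi[1] = 135 + 50 = 185 deg
  cos(185 deg) = -0.9962, sin(185 deg) = -0.0872
  joint[2] = (-6.2225, 6.2225) + 3.9 * (-0.9962, -0.0872) = (-6.2225 + -3.8852, 6.2225 + -0.3399) = (-10.1077, 5.8826)
link 2: phi[2] = 135 + 50 + 105 = 290 deg
  cos(290 deg) = 0.3420, sin(290 deg) = -0.9397
  joint[3] = (-10.1077, 5.8826) + 11.4 * (0.3420, -0.9397) = (-10.1077 + 3.8990, 5.8826 + -10.7125) = (-6.2087, -4.8299)
link 3: phi[3] = 135 + 50 + 105 + -75 = 215 deg
  cos(215 deg) = -0.8192, sin(215 deg) = -0.5736
  joint[4] = (-6.2087, -4.8299) + 2 * (-0.8192, -0.5736) = (-6.2087 + -1.6383, -4.8299 + -1.1472) = (-7.8470, -5.9770)
End effector: (-7.8470, -5.9770)

Answer: -7.8470 -5.9770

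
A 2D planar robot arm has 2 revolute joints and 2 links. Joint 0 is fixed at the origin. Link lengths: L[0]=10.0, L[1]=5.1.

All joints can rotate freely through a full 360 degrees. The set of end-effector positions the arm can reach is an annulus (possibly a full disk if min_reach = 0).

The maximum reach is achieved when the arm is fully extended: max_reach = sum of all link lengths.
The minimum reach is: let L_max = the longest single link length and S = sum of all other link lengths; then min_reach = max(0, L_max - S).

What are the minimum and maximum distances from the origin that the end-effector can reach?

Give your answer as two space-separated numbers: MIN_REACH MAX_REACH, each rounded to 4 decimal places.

Link lengths: [10.0, 5.1]
max_reach = 10 + 5.1 = 15.1
L_max = max([10.0, 5.1]) = 10
S (sum of others) = 15.1 - 10 = 5.1
min_reach = max(0, 10 - 5.1) = max(0, 4.9) = 4.9

Answer: 4.9000 15.1000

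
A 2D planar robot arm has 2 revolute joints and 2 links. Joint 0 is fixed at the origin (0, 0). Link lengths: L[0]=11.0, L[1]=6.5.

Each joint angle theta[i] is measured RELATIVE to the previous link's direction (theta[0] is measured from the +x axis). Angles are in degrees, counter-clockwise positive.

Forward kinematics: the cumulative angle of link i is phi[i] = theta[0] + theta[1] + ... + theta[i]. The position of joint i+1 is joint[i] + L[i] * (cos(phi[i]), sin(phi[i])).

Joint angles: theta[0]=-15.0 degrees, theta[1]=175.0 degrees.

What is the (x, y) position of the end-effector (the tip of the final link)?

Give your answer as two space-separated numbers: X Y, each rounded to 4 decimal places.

joint[0] = (0.0000, 0.0000)  (base)
link 0: phi[0] = -15 = -15 deg
  cos(-15 deg) = 0.9659, sin(-15 deg) = -0.2588
  joint[1] = (0.0000, 0.0000) + 11 * (0.9659, -0.2588) = (0.0000 + 10.6252, 0.0000 + -2.8470) = (10.6252, -2.8470)
link 1: phi[1] = -15 + 175 = 160 deg
  cos(160 deg) = -0.9397, sin(160 deg) = 0.3420
  joint[2] = (10.6252, -2.8470) + 6.5 * (-0.9397, 0.3420) = (10.6252 + -6.1080, -2.8470 + 2.2231) = (4.5172, -0.6239)
End effector: (4.5172, -0.6239)

Answer: 4.5172 -0.6239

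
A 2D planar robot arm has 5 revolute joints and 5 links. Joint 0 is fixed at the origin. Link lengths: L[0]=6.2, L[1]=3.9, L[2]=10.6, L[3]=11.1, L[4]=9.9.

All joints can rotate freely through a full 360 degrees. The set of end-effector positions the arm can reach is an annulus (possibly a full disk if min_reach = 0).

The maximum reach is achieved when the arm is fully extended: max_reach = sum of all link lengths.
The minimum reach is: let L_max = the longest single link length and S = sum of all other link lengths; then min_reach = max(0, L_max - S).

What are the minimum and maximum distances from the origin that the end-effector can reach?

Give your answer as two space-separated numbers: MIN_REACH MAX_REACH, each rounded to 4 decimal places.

Link lengths: [6.2, 3.9, 10.6, 11.1, 9.9]
max_reach = 6.2 + 3.9 + 10.6 + 11.1 + 9.9 = 41.7
L_max = max([6.2, 3.9, 10.6, 11.1, 9.9]) = 11.1
S (sum of others) = 41.7 - 11.1 = 30.6
min_reach = max(0, 11.1 - 30.6) = max(0, -19.5) = 0

Answer: 0.0000 41.7000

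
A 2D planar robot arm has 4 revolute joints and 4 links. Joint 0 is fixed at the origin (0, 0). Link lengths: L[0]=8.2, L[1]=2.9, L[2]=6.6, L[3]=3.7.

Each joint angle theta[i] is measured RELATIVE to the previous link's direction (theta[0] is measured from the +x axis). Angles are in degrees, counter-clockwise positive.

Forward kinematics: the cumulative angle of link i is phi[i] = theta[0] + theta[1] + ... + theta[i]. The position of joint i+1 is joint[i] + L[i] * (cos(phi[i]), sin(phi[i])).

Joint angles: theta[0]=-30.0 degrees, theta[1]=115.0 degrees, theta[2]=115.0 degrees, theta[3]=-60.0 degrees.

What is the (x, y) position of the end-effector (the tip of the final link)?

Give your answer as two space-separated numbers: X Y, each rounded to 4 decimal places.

joint[0] = (0.0000, 0.0000)  (base)
link 0: phi[0] = -30 = -30 deg
  cos(-30 deg) = 0.8660, sin(-30 deg) = -0.5000
  joint[1] = (0.0000, 0.0000) + 8.2 * (0.8660, -0.5000) = (0.0000 + 7.1014, 0.0000 + -4.1000) = (7.1014, -4.1000)
link 1: phi[1] = -30 + 115 = 85 deg
  cos(85 deg) = 0.0872, sin(85 deg) = 0.9962
  joint[2] = (7.1014, -4.1000) + 2.9 * (0.0872, 0.9962) = (7.1014 + 0.2528, -4.1000 + 2.8890) = (7.3542, -1.2110)
link 2: phi[2] = -30 + 115 + 115 = 200 deg
  cos(200 deg) = -0.9397, sin(200 deg) = -0.3420
  joint[3] = (7.3542, -1.2110) + 6.6 * (-0.9397, -0.3420) = (7.3542 + -6.2020, -1.2110 + -2.2573) = (1.1522, -3.4684)
link 3: phi[3] = -30 + 115 + 115 + -60 = 140 deg
  cos(140 deg) = -0.7660, sin(140 deg) = 0.6428
  joint[4] = (1.1522, -3.4684) + 3.7 * (-0.7660, 0.6428) = (1.1522 + -2.8344, -3.4684 + 2.3783) = (-1.6822, -1.0901)
End effector: (-1.6822, -1.0901)

Answer: -1.6822 -1.0901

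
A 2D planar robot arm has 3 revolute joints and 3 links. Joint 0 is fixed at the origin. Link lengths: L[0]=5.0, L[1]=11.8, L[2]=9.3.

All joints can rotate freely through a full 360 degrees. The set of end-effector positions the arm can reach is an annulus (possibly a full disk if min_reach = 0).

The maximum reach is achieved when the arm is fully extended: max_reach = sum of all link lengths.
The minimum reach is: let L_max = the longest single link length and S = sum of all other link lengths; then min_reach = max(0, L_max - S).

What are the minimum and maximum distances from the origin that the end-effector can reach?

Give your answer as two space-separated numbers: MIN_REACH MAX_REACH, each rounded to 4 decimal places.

Answer: 0.0000 26.1000

Derivation:
Link lengths: [5.0, 11.8, 9.3]
max_reach = 5 + 11.8 + 9.3 = 26.1
L_max = max([5.0, 11.8, 9.3]) = 11.8
S (sum of others) = 26.1 - 11.8 = 14.3
min_reach = max(0, 11.8 - 14.3) = max(0, -2.5) = 0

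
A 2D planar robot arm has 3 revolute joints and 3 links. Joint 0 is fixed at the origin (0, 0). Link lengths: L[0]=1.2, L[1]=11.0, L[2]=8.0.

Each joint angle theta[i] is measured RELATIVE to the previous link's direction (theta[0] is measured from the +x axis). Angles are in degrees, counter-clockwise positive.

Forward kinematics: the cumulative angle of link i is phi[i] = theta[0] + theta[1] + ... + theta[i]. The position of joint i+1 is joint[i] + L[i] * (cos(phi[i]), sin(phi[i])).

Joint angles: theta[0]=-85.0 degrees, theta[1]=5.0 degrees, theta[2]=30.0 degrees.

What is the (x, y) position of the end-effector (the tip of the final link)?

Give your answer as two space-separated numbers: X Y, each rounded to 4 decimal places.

Answer: 7.1570 -18.1567

Derivation:
joint[0] = (0.0000, 0.0000)  (base)
link 0: phi[0] = -85 = -85 deg
  cos(-85 deg) = 0.0872, sin(-85 deg) = -0.9962
  joint[1] = (0.0000, 0.0000) + 1.2 * (0.0872, -0.9962) = (0.0000 + 0.1046, 0.0000 + -1.1954) = (0.1046, -1.1954)
link 1: phi[1] = -85 + 5 = -80 deg
  cos(-80 deg) = 0.1736, sin(-80 deg) = -0.9848
  joint[2] = (0.1046, -1.1954) + 11 * (0.1736, -0.9848) = (0.1046 + 1.9101, -1.1954 + -10.8329) = (2.0147, -12.0283)
link 2: phi[2] = -85 + 5 + 30 = -50 deg
  cos(-50 deg) = 0.6428, sin(-50 deg) = -0.7660
  joint[3] = (2.0147, -12.0283) + 8 * (0.6428, -0.7660) = (2.0147 + 5.1423, -12.0283 + -6.1284) = (7.1570, -18.1567)
End effector: (7.1570, -18.1567)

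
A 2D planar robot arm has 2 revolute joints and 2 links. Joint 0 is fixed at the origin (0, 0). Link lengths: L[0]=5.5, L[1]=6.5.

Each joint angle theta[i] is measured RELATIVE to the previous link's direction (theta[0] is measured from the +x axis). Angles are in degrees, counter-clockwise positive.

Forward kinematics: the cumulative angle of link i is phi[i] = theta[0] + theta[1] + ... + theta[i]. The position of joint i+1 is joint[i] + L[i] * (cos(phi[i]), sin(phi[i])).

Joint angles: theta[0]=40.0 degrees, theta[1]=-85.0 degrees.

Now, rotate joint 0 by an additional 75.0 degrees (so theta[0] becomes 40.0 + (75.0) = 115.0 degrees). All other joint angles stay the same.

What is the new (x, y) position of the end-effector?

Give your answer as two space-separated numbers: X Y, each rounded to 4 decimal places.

joint[0] = (0.0000, 0.0000)  (base)
link 0: phi[0] = 115 = 115 deg
  cos(115 deg) = -0.4226, sin(115 deg) = 0.9063
  joint[1] = (0.0000, 0.0000) + 5.5 * (-0.4226, 0.9063) = (0.0000 + -2.3244, 0.0000 + 4.9847) = (-2.3244, 4.9847)
link 1: phi[1] = 115 + -85 = 30 deg
  cos(30 deg) = 0.8660, sin(30 deg) = 0.5000
  joint[2] = (-2.3244, 4.9847) + 6.5 * (0.8660, 0.5000) = (-2.3244 + 5.6292, 4.9847 + 3.2500) = (3.3048, 8.2347)
End effector: (3.3048, 8.2347)

Answer: 3.3048 8.2347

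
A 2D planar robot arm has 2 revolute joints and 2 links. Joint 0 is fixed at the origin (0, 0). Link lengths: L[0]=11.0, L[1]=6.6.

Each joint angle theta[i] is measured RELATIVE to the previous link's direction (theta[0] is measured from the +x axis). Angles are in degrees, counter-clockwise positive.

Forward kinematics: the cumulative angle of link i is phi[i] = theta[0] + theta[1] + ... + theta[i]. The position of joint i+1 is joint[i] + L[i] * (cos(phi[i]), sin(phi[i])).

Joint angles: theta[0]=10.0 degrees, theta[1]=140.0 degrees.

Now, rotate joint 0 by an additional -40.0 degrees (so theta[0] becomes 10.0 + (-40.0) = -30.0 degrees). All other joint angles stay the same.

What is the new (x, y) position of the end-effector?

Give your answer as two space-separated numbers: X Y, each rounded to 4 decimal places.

joint[0] = (0.0000, 0.0000)  (base)
link 0: phi[0] = -30 = -30 deg
  cos(-30 deg) = 0.8660, sin(-30 deg) = -0.5000
  joint[1] = (0.0000, 0.0000) + 11 * (0.8660, -0.5000) = (0.0000 + 9.5263, 0.0000 + -5.5000) = (9.5263, -5.5000)
link 1: phi[1] = -30 + 140 = 110 deg
  cos(110 deg) = -0.3420, sin(110 deg) = 0.9397
  joint[2] = (9.5263, -5.5000) + 6.6 * (-0.3420, 0.9397) = (9.5263 + -2.2573, -5.5000 + 6.2020) = (7.2689, 0.7020)
End effector: (7.2689, 0.7020)

Answer: 7.2689 0.7020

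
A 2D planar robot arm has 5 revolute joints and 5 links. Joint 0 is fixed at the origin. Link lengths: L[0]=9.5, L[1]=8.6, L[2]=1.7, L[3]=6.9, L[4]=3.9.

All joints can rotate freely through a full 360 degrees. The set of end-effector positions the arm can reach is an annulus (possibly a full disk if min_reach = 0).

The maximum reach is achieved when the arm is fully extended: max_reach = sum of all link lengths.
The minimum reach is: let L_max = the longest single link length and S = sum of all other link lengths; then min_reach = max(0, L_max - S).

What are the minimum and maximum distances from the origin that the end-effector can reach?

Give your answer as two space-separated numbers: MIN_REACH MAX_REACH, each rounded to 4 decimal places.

Answer: 0.0000 30.6000

Derivation:
Link lengths: [9.5, 8.6, 1.7, 6.9, 3.9]
max_reach = 9.5 + 8.6 + 1.7 + 6.9 + 3.9 = 30.6
L_max = max([9.5, 8.6, 1.7, 6.9, 3.9]) = 9.5
S (sum of others) = 30.6 - 9.5 = 21.1
min_reach = max(0, 9.5 - 21.1) = max(0, -11.6) = 0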